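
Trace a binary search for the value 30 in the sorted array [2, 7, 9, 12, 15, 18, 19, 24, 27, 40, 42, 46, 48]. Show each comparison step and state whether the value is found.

Binary search for 30 in [2, 7, 9, 12, 15, 18, 19, 24, 27, 40, 42, 46, 48]:

lo=0, hi=12, mid=6, arr[mid]=19 -> 19 < 30, search right half
lo=7, hi=12, mid=9, arr[mid]=40 -> 40 > 30, search left half
lo=7, hi=8, mid=7, arr[mid]=24 -> 24 < 30, search right half
lo=8, hi=8, mid=8, arr[mid]=27 -> 27 < 30, search right half
lo=9 > hi=8, target 30 not found

Binary search determines that 30 is not in the array after 4 comparisons. The search space was exhausted without finding the target.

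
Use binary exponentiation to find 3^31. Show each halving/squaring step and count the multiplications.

Computing 3^31 by squaring (build up from 3^1; each line after the first costs one multiplication):

3^1 = 3
3^2 = (3^1)^2 = 3^2 = 9
3^3 = 3 * 3^2 = 3 * 9 = 27
3^6 = (3^3)^2 = 27^2 = 729
3^7 = 3 * 3^6 = 3 * 729 = 2187
3^14 = (3^7)^2 = 2187^2 = 4782969
3^15 = 3 * 3^14 = 3 * 4782969 = 14348907
3^30 = (3^15)^2 = 14348907^2 = 205891132094649
3^31 = 3 * 3^30 = 3 * 205891132094649 = 617673396283947

Result: 617673396283947
Multiplications needed: 8 (8 lines after 3^1)

3^31 = 617673396283947. Using exponentiation by squaring, this requires 8 multiplications. The key idea: if the exponent is even, square the half-power; if odd, multiply by the base once.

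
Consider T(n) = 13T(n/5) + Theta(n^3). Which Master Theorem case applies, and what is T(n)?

Master Theorem for T(n) = 13T(n/5) + O(n^3):

a = 13, b = 5, c = 3
log_b(a) = log_5(13) = 1.5937

Case 3: c = 3 > log_5(13) = 1.5937
T(n) = O(n^3) = O(n^3)

For T(n) = 13T(n/5) + O(n^3): log_5(13) = 1.5937. This is Case 3 of the Master Theorem (c > log_b(a), work dominated by root), giving O(n^3).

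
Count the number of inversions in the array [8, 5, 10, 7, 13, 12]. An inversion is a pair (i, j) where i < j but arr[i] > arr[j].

Finding inversions in [8, 5, 10, 7, 13, 12]:

(0, 1): arr[0]=8 > arr[1]=5
(0, 3): arr[0]=8 > arr[3]=7
(2, 3): arr[2]=10 > arr[3]=7
(4, 5): arr[4]=13 > arr[5]=12

Total inversions: 4

The array has 4 inversion(s): (0,1), (0,3), (2,3), (4,5). Each pair (i,j) satisfies i < j and arr[i] > arr[j].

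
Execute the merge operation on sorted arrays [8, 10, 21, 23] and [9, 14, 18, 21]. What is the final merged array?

Merging process:

Compare 8 vs 9: take 8 from left. Merged: [8]
Compare 10 vs 9: take 9 from right. Merged: [8, 9]
Compare 10 vs 14: take 10 from left. Merged: [8, 9, 10]
Compare 21 vs 14: take 14 from right. Merged: [8, 9, 10, 14]
Compare 21 vs 18: take 18 from right. Merged: [8, 9, 10, 14, 18]
Compare 21 vs 21: take 21 from left. Merged: [8, 9, 10, 14, 18, 21]
Compare 23 vs 21: take 21 from right. Merged: [8, 9, 10, 14, 18, 21, 21]
Append remaining from left: [23]. Merged: [8, 9, 10, 14, 18, 21, 21, 23]

Final merged array: [8, 9, 10, 14, 18, 21, 21, 23]
Total comparisons: 7

The merged array is [8, 9, 10, 14, 18, 21, 21, 23], requiring 7 comparisons. The merge step runs in O(n) time where n is the total number of elements.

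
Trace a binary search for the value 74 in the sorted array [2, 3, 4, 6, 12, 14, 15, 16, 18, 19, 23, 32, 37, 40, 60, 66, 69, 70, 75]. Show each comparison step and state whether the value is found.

Binary search for 74 in [2, 3, 4, 6, 12, 14, 15, 16, 18, 19, 23, 32, 37, 40, 60, 66, 69, 70, 75]:

lo=0, hi=18, mid=9, arr[mid]=19 -> 19 < 74, search right half
lo=10, hi=18, mid=14, arr[mid]=60 -> 60 < 74, search right half
lo=15, hi=18, mid=16, arr[mid]=69 -> 69 < 74, search right half
lo=17, hi=18, mid=17, arr[mid]=70 -> 70 < 74, search right half
lo=18, hi=18, mid=18, arr[mid]=75 -> 75 > 74, search left half
lo=18 > hi=17, target 74 not found

Binary search determines that 74 is not in the array after 5 comparisons. The search space was exhausted without finding the target.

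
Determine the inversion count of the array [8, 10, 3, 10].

Finding inversions in [8, 10, 3, 10]:

(0, 2): arr[0]=8 > arr[2]=3
(1, 2): arr[1]=10 > arr[2]=3

Total inversions: 2

The array has 2 inversion(s): (0,2), (1,2). Each pair (i,j) satisfies i < j and arr[i] > arr[j].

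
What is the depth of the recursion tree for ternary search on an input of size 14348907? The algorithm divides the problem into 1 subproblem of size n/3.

For divide and conquer with division factor 3:

Problem sizes at each level:
Level 0: 14348907
Level 1: 4782969
Level 2: 1594323
Level 3: 531441
Level 4: 177147
Level 5: 59049
Level 6: 19683
Level 7: 6561
Level 8: 2187
Level 9: 729
Level 10: 243
Level 11: 81
Level 12: 27
Level 13: 9
Level 14: 3
Level 15: 1

The root is level 0 and the size-1 base case is level 15 (the tree spans levels 0 through 15, i.e. 16 levels counting the root), so the depth is the number of divisions: log_3(14348907) = 15

The recursion tree depth is log_3(14348907) = 15. At each level, the problem size is divided by 3, so it takes 15 divisions to reduce to a base case of size 1. The algorithm makes 1 recursive call at each level.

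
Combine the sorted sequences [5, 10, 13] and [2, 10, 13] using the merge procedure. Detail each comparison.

Merging process:

Compare 5 vs 2: take 2 from right. Merged: [2]
Compare 5 vs 10: take 5 from left. Merged: [2, 5]
Compare 10 vs 10: take 10 from left. Merged: [2, 5, 10]
Compare 13 vs 10: take 10 from right. Merged: [2, 5, 10, 10]
Compare 13 vs 13: take 13 from left. Merged: [2, 5, 10, 10, 13]
Append remaining from right: [13]. Merged: [2, 5, 10, 10, 13, 13]

Final merged array: [2, 5, 10, 10, 13, 13]
Total comparisons: 5

The merged array is [2, 5, 10, 10, 13, 13], requiring 5 comparisons. The merge step runs in O(n) time where n is the total number of elements.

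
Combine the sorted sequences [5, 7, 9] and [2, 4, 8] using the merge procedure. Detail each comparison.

Merging process:

Compare 5 vs 2: take 2 from right. Merged: [2]
Compare 5 vs 4: take 4 from right. Merged: [2, 4]
Compare 5 vs 8: take 5 from left. Merged: [2, 4, 5]
Compare 7 vs 8: take 7 from left. Merged: [2, 4, 5, 7]
Compare 9 vs 8: take 8 from right. Merged: [2, 4, 5, 7, 8]
Append remaining from left: [9]. Merged: [2, 4, 5, 7, 8, 9]

Final merged array: [2, 4, 5, 7, 8, 9]
Total comparisons: 5

The merged array is [2, 4, 5, 7, 8, 9], requiring 5 comparisons. The merge step runs in O(n) time where n is the total number of elements.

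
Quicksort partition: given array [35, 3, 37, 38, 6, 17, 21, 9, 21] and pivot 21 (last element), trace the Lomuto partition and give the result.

Lomuto partition with pivot = 21:

Initial array: [35, 3, 37, 38, 6, 17, 21, 9, 21]

arr[0]=35 > 21: no swap
arr[1]=3 <= 21: swap with position 0, array becomes [3, 35, 37, 38, 6, 17, 21, 9, 21]
arr[2]=37 > 21: no swap
arr[3]=38 > 21: no swap
arr[4]=6 <= 21: swap with position 1, array becomes [3, 6, 37, 38, 35, 17, 21, 9, 21]
arr[5]=17 <= 21: swap with position 2, array becomes [3, 6, 17, 38, 35, 37, 21, 9, 21]
arr[6]=21 <= 21: swap with position 3, array becomes [3, 6, 17, 21, 35, 37, 38, 9, 21]
arr[7]=9 <= 21: swap with position 4, array becomes [3, 6, 17, 21, 9, 37, 38, 35, 21]

Place pivot at position 5: [3, 6, 17, 21, 9, 21, 38, 35, 37]
Pivot position: 5

After partitioning with pivot 21, the array becomes [3, 6, 17, 21, 9, 21, 38, 35, 37]. The pivot is placed at index 5. All elements to the left of the pivot are <= 21, and all elements to the right are > 21.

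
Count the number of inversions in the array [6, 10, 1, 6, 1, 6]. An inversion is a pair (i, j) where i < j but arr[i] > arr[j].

Finding inversions in [6, 10, 1, 6, 1, 6]:

(0, 2): arr[0]=6 > arr[2]=1
(0, 4): arr[0]=6 > arr[4]=1
(1, 2): arr[1]=10 > arr[2]=1
(1, 3): arr[1]=10 > arr[3]=6
(1, 4): arr[1]=10 > arr[4]=1
(1, 5): arr[1]=10 > arr[5]=6
(3, 4): arr[3]=6 > arr[4]=1

Total inversions: 7

The array has 7 inversion(s): (0,2), (0,4), (1,2), (1,3), (1,4), (1,5), (3,4). Each pair (i,j) satisfies i < j and arr[i] > arr[j].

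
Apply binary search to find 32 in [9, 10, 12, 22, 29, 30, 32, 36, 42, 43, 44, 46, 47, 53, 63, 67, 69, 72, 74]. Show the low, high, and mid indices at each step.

Binary search for 32 in [9, 10, 12, 22, 29, 30, 32, 36, 42, 43, 44, 46, 47, 53, 63, 67, 69, 72, 74]:

lo=0, hi=18, mid=9, arr[mid]=43 -> 43 > 32, search left half
lo=0, hi=8, mid=4, arr[mid]=29 -> 29 < 32, search right half
lo=5, hi=8, mid=6, arr[mid]=32 -> Found target at index 6!

Binary search finds 32 at index 6 after 3 comparisons. The search repeatedly halves the search space by comparing with the middle element.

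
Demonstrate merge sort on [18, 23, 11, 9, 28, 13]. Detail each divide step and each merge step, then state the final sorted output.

Merge sort trace:

Split: [18, 23, 11, 9, 28, 13] -> [18, 23, 11] and [9, 28, 13]
  Split: [18, 23, 11] -> [18] and [23, 11]
    Split: [23, 11] -> [23] and [11]
    Merge: [23] + [11] -> [11, 23]
  Merge: [18] + [11, 23] -> [11, 18, 23]
  Split: [9, 28, 13] -> [9] and [28, 13]
    Split: [28, 13] -> [28] and [13]
    Merge: [28] + [13] -> [13, 28]
  Merge: [9] + [13, 28] -> [9, 13, 28]
Merge: [11, 18, 23] + [9, 13, 28] -> [9, 11, 13, 18, 23, 28]

Final sorted array: [9, 11, 13, 18, 23, 28]

The merge sort proceeds by recursively splitting the array and merging sorted halves.
After all merges, the sorted array is [9, 11, 13, 18, 23, 28].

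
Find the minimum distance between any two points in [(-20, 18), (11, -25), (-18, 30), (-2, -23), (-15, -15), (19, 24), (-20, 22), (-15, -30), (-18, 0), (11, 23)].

Computing all pairwise distances among 10 points:

d((-20, 18), (11, -25)) = 53.0094
d((-20, 18), (-18, 30)) = 12.1655
d((-20, 18), (-2, -23)) = 44.7772
d((-20, 18), (-15, -15)) = 33.3766
d((-20, 18), (19, 24)) = 39.4588
d((-20, 18), (-20, 22)) = 4.0 <-- minimum
d((-20, 18), (-15, -30)) = 48.2597
d((-20, 18), (-18, 0)) = 18.1108
d((-20, 18), (11, 23)) = 31.4006
d((11, -25), (-18, 30)) = 62.1772
d((11, -25), (-2, -23)) = 13.1529
d((11, -25), (-15, -15)) = 27.8568
d((11, -25), (19, 24)) = 49.6488
d((11, -25), (-20, 22)) = 56.3028
d((11, -25), (-15, -30)) = 26.4764
d((11, -25), (-18, 0)) = 38.2884
d((11, -25), (11, 23)) = 48.0
d((-18, 30), (-2, -23)) = 55.3624
d((-18, 30), (-15, -15)) = 45.0999
d((-18, 30), (19, 24)) = 37.4833
d((-18, 30), (-20, 22)) = 8.2462
d((-18, 30), (-15, -30)) = 60.075
d((-18, 30), (-18, 0)) = 30.0
d((-18, 30), (11, 23)) = 29.8329
d((-2, -23), (-15, -15)) = 15.2643
d((-2, -23), (19, 24)) = 51.4782
d((-2, -23), (-20, 22)) = 48.4665
d((-2, -23), (-15, -30)) = 14.7648
d((-2, -23), (-18, 0)) = 28.0179
d((-2, -23), (11, 23)) = 47.8017
d((-15, -15), (19, 24)) = 51.7397
d((-15, -15), (-20, 22)) = 37.3363
d((-15, -15), (-15, -30)) = 15.0
d((-15, -15), (-18, 0)) = 15.2971
d((-15, -15), (11, 23)) = 46.0435
d((19, 24), (-20, 22)) = 39.0512
d((19, 24), (-15, -30)) = 63.8122
d((19, 24), (-18, 0)) = 44.1022
d((19, 24), (11, 23)) = 8.0623
d((-20, 22), (-15, -30)) = 52.2398
d((-20, 22), (-18, 0)) = 22.0907
d((-20, 22), (11, 23)) = 31.0161
d((-15, -30), (-18, 0)) = 30.1496
d((-15, -30), (11, 23)) = 59.0339
d((-18, 0), (11, 23)) = 37.0135

Closest pair: (-20, 18) and (-20, 22) with distance 4.0

The closest pair is (-20, 18) and (-20, 22) with Euclidean distance 4.0. For 10 points, brute-force pairwise comparison is shown above. For large n, the divide-and-conquer algorithm (sort by x, recurse on halves, check the dividing strip) achieves O(n log n).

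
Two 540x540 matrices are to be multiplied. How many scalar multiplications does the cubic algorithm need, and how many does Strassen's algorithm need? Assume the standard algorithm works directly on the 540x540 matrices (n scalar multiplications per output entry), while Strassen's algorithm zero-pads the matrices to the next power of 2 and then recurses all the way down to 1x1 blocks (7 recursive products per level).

Matrix multiplication for 540x540 matrices:

Strassen's algorithm requires power-of-2 dimensions. Pad 540x540 to 1024x1024 (next power of 2).

Standard algorithm: 540^3 = 157464000 multiplications
Strassen's algorithm: 7^(log2(1024)) = 7^10 = 282475249 multiplications
Difference: 157464000 - 282475249 = -125011249 (Strassen uses MORE here due to padding overhead — for small or just-over-power-of-2 n, padding can outweigh the per-level savings)

Standard: 157464000 multiplications (540^3). Strassen: 282475249 multiplications (7^10, after padding to 1024x1024). Strassen reduces 8 recursive multiplications to 7 at each level.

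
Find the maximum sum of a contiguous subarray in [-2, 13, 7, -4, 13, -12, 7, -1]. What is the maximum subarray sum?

Using Kadane's algorithm on [-2, 13, 7, -4, 13, -12, 7, -1]:

Scanning through the array:
Position 1 (value 13): max_ending_here = 13, max_so_far = 13
Position 2 (value 7): max_ending_here = 20, max_so_far = 20
Position 3 (value -4): max_ending_here = 16, max_so_far = 20
Position 4 (value 13): max_ending_here = 29, max_so_far = 29
Position 5 (value -12): max_ending_here = 17, max_so_far = 29
Position 6 (value 7): max_ending_here = 24, max_so_far = 29
Position 7 (value -1): max_ending_here = 23, max_so_far = 29

Maximum subarray: [13, 7, -4, 13]
Maximum sum: 29

The maximum subarray is [13, 7, -4, 13] with sum 29. This subarray runs from index 1 to index 4.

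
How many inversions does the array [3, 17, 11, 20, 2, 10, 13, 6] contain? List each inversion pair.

Finding inversions in [3, 17, 11, 20, 2, 10, 13, 6]:

(0, 4): arr[0]=3 > arr[4]=2
(1, 2): arr[1]=17 > arr[2]=11
(1, 4): arr[1]=17 > arr[4]=2
(1, 5): arr[1]=17 > arr[5]=10
(1, 6): arr[1]=17 > arr[6]=13
(1, 7): arr[1]=17 > arr[7]=6
(2, 4): arr[2]=11 > arr[4]=2
(2, 5): arr[2]=11 > arr[5]=10
(2, 7): arr[2]=11 > arr[7]=6
(3, 4): arr[3]=20 > arr[4]=2
(3, 5): arr[3]=20 > arr[5]=10
(3, 6): arr[3]=20 > arr[6]=13
(3, 7): arr[3]=20 > arr[7]=6
(5, 7): arr[5]=10 > arr[7]=6
(6, 7): arr[6]=13 > arr[7]=6

Total inversions: 15

The array has 15 inversion(s): (0,4), (1,2), (1,4), (1,5), (1,6), (1,7), (2,4), (2,5), (2,7), (3,4), (3,5), (3,6), (3,7), (5,7), (6,7). Each pair (i,j) satisfies i < j and arr[i] > arr[j].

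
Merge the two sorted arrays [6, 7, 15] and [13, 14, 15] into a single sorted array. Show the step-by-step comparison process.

Merging process:

Compare 6 vs 13: take 6 from left. Merged: [6]
Compare 7 vs 13: take 7 from left. Merged: [6, 7]
Compare 15 vs 13: take 13 from right. Merged: [6, 7, 13]
Compare 15 vs 14: take 14 from right. Merged: [6, 7, 13, 14]
Compare 15 vs 15: take 15 from left. Merged: [6, 7, 13, 14, 15]
Append remaining from right: [15]. Merged: [6, 7, 13, 14, 15, 15]

Final merged array: [6, 7, 13, 14, 15, 15]
Total comparisons: 5

The merged array is [6, 7, 13, 14, 15, 15], requiring 5 comparisons. The merge step runs in O(n) time where n is the total number of elements.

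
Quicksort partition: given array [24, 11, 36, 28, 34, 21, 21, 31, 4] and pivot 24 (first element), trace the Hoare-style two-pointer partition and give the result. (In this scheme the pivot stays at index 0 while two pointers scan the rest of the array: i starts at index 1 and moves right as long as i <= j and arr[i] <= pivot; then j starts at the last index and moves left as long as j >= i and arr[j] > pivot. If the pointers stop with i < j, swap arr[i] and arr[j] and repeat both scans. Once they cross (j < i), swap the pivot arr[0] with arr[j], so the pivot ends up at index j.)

Hoare-style two-pointer partition with pivot = 24:

Initial array: [24, 11, 36, 28, 34, 21, 21, 31, 4]

Pointers start at i = 1, j = 8.
i stops at index 2 (arr[2]=36 > 24), j stops at index 8 (arr[8]=4 <= 24): swap arr[2] and arr[8], array becomes [24, 11, 4, 28, 34, 21, 21, 31, 36]
i stops at index 3 (arr[3]=28 > 24), j stops at index 6 (arr[6]=21 <= 24): swap arr[3] and arr[6], array becomes [24, 11, 4, 21, 34, 21, 28, 31, 36]
i stops at index 4 (arr[4]=34 > 24), j stops at index 5 (arr[5]=21 <= 24): swap arr[4] and arr[5], array becomes [24, 11, 4, 21, 21, 34, 28, 31, 36]
i ends at 5, j ends at 4: the pointers have crossed (j < i), so scanning stops.

Swap pivot arr[0] with arr[4] to place pivot at position 4: [21, 11, 4, 21, 24, 34, 28, 31, 36]
Pivot position: 4

After partitioning with pivot 24, the array becomes [21, 11, 4, 21, 24, 34, 28, 31, 36]. The pivot is placed at index 4. All elements to the left of the pivot are <= 24, and all elements to the right are > 24.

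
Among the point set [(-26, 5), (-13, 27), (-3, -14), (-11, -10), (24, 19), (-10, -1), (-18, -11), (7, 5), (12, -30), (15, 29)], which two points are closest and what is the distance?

Computing all pairwise distances among 10 points:

d((-26, 5), (-13, 27)) = 25.5539
d((-26, 5), (-3, -14)) = 29.8329
d((-26, 5), (-11, -10)) = 21.2132
d((-26, 5), (24, 19)) = 51.923
d((-26, 5), (-10, -1)) = 17.088
d((-26, 5), (-18, -11)) = 17.8885
d((-26, 5), (7, 5)) = 33.0
d((-26, 5), (12, -30)) = 51.6624
d((-26, 5), (15, 29)) = 47.5079
d((-13, 27), (-3, -14)) = 42.2019
d((-13, 27), (-11, -10)) = 37.054
d((-13, 27), (24, 19)) = 37.855
d((-13, 27), (-10, -1)) = 28.1603
d((-13, 27), (-18, -11)) = 38.3275
d((-13, 27), (7, 5)) = 29.7321
d((-13, 27), (12, -30)) = 62.2415
d((-13, 27), (15, 29)) = 28.0713
d((-3, -14), (-11, -10)) = 8.9443
d((-3, -14), (24, 19)) = 42.638
d((-3, -14), (-10, -1)) = 14.7648
d((-3, -14), (-18, -11)) = 15.2971
d((-3, -14), (7, 5)) = 21.4709
d((-3, -14), (12, -30)) = 21.9317
d((-3, -14), (15, 29)) = 46.6154
d((-11, -10), (24, 19)) = 45.4533
d((-11, -10), (-10, -1)) = 9.0554
d((-11, -10), (-18, -11)) = 7.0711 <-- minimum
d((-11, -10), (7, 5)) = 23.4307
d((-11, -10), (12, -30)) = 30.4795
d((-11, -10), (15, 29)) = 46.8722
d((24, 19), (-10, -1)) = 39.4462
d((24, 19), (-18, -11)) = 51.614
d((24, 19), (7, 5)) = 22.0227
d((24, 19), (12, -30)) = 50.448
d((24, 19), (15, 29)) = 13.4536
d((-10, -1), (-18, -11)) = 12.8062
d((-10, -1), (7, 5)) = 18.0278
d((-10, -1), (12, -30)) = 36.4005
d((-10, -1), (15, 29)) = 39.0512
d((-18, -11), (7, 5)) = 29.6816
d((-18, -11), (12, -30)) = 35.5106
d((-18, -11), (15, 29)) = 51.8556
d((7, 5), (12, -30)) = 35.3553
d((7, 5), (15, 29)) = 25.2982
d((12, -30), (15, 29)) = 59.0762

Closest pair: (-11, -10) and (-18, -11) with distance 7.0711

The closest pair is (-11, -10) and (-18, -11) with Euclidean distance 7.0711. For 10 points, brute-force pairwise comparison is shown above. For large n, the divide-and-conquer algorithm (sort by x, recurse on halves, check the dividing strip) achieves O(n log n).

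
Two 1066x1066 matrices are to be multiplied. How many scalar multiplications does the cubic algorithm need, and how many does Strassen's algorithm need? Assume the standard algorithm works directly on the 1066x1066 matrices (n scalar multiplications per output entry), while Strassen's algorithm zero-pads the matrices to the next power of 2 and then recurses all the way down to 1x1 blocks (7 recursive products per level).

Matrix multiplication for 1066x1066 matrices:

Strassen's algorithm requires power-of-2 dimensions. Pad 1066x1066 to 2048x2048 (next power of 2).

Standard algorithm: 1066^3 = 1211355496 multiplications
Strassen's algorithm: 7^(log2(2048)) = 7^11 = 1977326743 multiplications
Difference: 1211355496 - 1977326743 = -765971247 (Strassen uses MORE here due to padding overhead — for small or just-over-power-of-2 n, padding can outweigh the per-level savings)

Standard: 1211355496 multiplications (1066^3). Strassen: 1977326743 multiplications (7^11, after padding to 2048x2048). Strassen reduces 8 recursive multiplications to 7 at each level.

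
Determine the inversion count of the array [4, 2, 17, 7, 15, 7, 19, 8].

Finding inversions in [4, 2, 17, 7, 15, 7, 19, 8]:

(0, 1): arr[0]=4 > arr[1]=2
(2, 3): arr[2]=17 > arr[3]=7
(2, 4): arr[2]=17 > arr[4]=15
(2, 5): arr[2]=17 > arr[5]=7
(2, 7): arr[2]=17 > arr[7]=8
(4, 5): arr[4]=15 > arr[5]=7
(4, 7): arr[4]=15 > arr[7]=8
(6, 7): arr[6]=19 > arr[7]=8

Total inversions: 8

The array has 8 inversion(s): (0,1), (2,3), (2,4), (2,5), (2,7), (4,5), (4,7), (6,7). Each pair (i,j) satisfies i < j and arr[i] > arr[j].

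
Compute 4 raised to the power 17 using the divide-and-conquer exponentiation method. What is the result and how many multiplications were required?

Computing 4^17 by squaring (build up from 4^1; each line after the first costs one multiplication):

4^1 = 4
4^2 = (4^1)^2 = 4^2 = 16
4^4 = (4^2)^2 = 16^2 = 256
4^8 = (4^4)^2 = 256^2 = 65536
4^16 = (4^8)^2 = 65536^2 = 4294967296
4^17 = 4 * 4^16 = 4 * 4294967296 = 17179869184

Result: 17179869184
Multiplications needed: 5 (5 lines after 4^1)

4^17 = 17179869184. Using exponentiation by squaring, this requires 5 multiplications. The key idea: if the exponent is even, square the half-power; if odd, multiply by the base once.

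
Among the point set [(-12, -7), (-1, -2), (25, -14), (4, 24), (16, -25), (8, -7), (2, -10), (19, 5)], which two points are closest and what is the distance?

Computing all pairwise distances among 8 points:

d((-12, -7), (-1, -2)) = 12.083
d((-12, -7), (25, -14)) = 37.6563
d((-12, -7), (4, 24)) = 34.8855
d((-12, -7), (16, -25)) = 33.2866
d((-12, -7), (8, -7)) = 20.0
d((-12, -7), (2, -10)) = 14.3178
d((-12, -7), (19, 5)) = 33.2415
d((-1, -2), (25, -14)) = 28.6356
d((-1, -2), (4, 24)) = 26.4764
d((-1, -2), (16, -25)) = 28.6007
d((-1, -2), (8, -7)) = 10.2956
d((-1, -2), (2, -10)) = 8.544
d((-1, -2), (19, 5)) = 21.1896
d((25, -14), (4, 24)) = 43.4166
d((25, -14), (16, -25)) = 14.2127
d((25, -14), (8, -7)) = 18.3848
d((25, -14), (2, -10)) = 23.3452
d((25, -14), (19, 5)) = 19.9249
d((4, 24), (16, -25)) = 50.448
d((4, 24), (8, -7)) = 31.257
d((4, 24), (2, -10)) = 34.0588
d((4, 24), (19, 5)) = 24.2074
d((16, -25), (8, -7)) = 19.6977
d((16, -25), (2, -10)) = 20.5183
d((16, -25), (19, 5)) = 30.1496
d((8, -7), (2, -10)) = 6.7082 <-- minimum
d((8, -7), (19, 5)) = 16.2788
d((2, -10), (19, 5)) = 22.6716

Closest pair: (8, -7) and (2, -10) with distance 6.7082

The closest pair is (8, -7) and (2, -10) with Euclidean distance 6.7082. For 8 points, brute-force pairwise comparison is shown above. For large n, the divide-and-conquer algorithm (sort by x, recurse on halves, check the dividing strip) achieves O(n log n).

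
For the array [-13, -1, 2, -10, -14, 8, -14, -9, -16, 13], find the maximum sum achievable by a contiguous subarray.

Using Kadane's algorithm on [-13, -1, 2, -10, -14, 8, -14, -9, -16, 13]:

Scanning through the array:
Position 1 (value -1): max_ending_here = -1, max_so_far = -1
Position 2 (value 2): max_ending_here = 2, max_so_far = 2
Position 3 (value -10): max_ending_here = -8, max_so_far = 2
Position 4 (value -14): max_ending_here = -14, max_so_far = 2
Position 5 (value 8): max_ending_here = 8, max_so_far = 8
Position 6 (value -14): max_ending_here = -6, max_so_far = 8
Position 7 (value -9): max_ending_here = -9, max_so_far = 8
Position 8 (value -16): max_ending_here = -16, max_so_far = 8
Position 9 (value 13): max_ending_here = 13, max_so_far = 13

Maximum subarray: [13]
Maximum sum: 13

The maximum subarray is [13] with sum 13. This subarray runs from index 9 to index 9.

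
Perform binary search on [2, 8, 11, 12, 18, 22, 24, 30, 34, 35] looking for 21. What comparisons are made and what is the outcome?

Binary search for 21 in [2, 8, 11, 12, 18, 22, 24, 30, 34, 35]:

lo=0, hi=9, mid=4, arr[mid]=18 -> 18 < 21, search right half
lo=5, hi=9, mid=7, arr[mid]=30 -> 30 > 21, search left half
lo=5, hi=6, mid=5, arr[mid]=22 -> 22 > 21, search left half
lo=5 > hi=4, target 21 not found

Binary search determines that 21 is not in the array after 3 comparisons. The search space was exhausted without finding the target.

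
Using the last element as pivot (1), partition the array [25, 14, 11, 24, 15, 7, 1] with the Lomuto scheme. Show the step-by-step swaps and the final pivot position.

Lomuto partition with pivot = 1:

Initial array: [25, 14, 11, 24, 15, 7, 1]

arr[0]=25 > 1: no swap
arr[1]=14 > 1: no swap
arr[2]=11 > 1: no swap
arr[3]=24 > 1: no swap
arr[4]=15 > 1: no swap
arr[5]=7 > 1: no swap

Place pivot at position 0: [1, 14, 11, 24, 15, 7, 25]
Pivot position: 0

After partitioning with pivot 1, the array becomes [1, 14, 11, 24, 15, 7, 25]. The pivot is placed at index 0. All elements to the left of the pivot are <= 1, and all elements to the right are > 1.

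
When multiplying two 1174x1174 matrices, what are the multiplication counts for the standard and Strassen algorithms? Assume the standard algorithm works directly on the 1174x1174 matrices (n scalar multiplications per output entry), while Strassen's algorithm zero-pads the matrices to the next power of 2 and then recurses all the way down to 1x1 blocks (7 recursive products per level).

Matrix multiplication for 1174x1174 matrices:

Strassen's algorithm requires power-of-2 dimensions. Pad 1174x1174 to 2048x2048 (next power of 2).

Standard algorithm: 1174^3 = 1618096024 multiplications
Strassen's algorithm: 7^(log2(2048)) = 7^11 = 1977326743 multiplications
Difference: 1618096024 - 1977326743 = -359230719 (Strassen uses MORE here due to padding overhead — for small or just-over-power-of-2 n, padding can outweigh the per-level savings)

Standard: 1618096024 multiplications (1174^3). Strassen: 1977326743 multiplications (7^11, after padding to 2048x2048). Strassen reduces 8 recursive multiplications to 7 at each level.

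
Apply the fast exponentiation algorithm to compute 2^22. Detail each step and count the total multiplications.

Computing 2^22 by squaring (build up from 2^1; each line after the first costs one multiplication):

2^1 = 2
2^2 = (2^1)^2 = 2^2 = 4
2^4 = (2^2)^2 = 4^2 = 16
2^5 = 2 * 2^4 = 2 * 16 = 32
2^10 = (2^5)^2 = 32^2 = 1024
2^11 = 2 * 2^10 = 2 * 1024 = 2048
2^22 = (2^11)^2 = 2048^2 = 4194304

Result: 4194304
Multiplications needed: 6 (6 lines after 2^1)

2^22 = 4194304. Using exponentiation by squaring, this requires 6 multiplications. The key idea: if the exponent is even, square the half-power; if odd, multiply by the base once.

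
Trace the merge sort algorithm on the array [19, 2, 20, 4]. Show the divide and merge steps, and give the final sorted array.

Merge sort trace:

Split: [19, 2, 20, 4] -> [19, 2] and [20, 4]
  Split: [19, 2] -> [19] and [2]
  Merge: [19] + [2] -> [2, 19]
  Split: [20, 4] -> [20] and [4]
  Merge: [20] + [4] -> [4, 20]
Merge: [2, 19] + [4, 20] -> [2, 4, 19, 20]

Final sorted array: [2, 4, 19, 20]

The merge sort proceeds by recursively splitting the array and merging sorted halves.
After all merges, the sorted array is [2, 4, 19, 20].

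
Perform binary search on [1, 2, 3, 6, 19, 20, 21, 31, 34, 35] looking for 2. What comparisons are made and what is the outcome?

Binary search for 2 in [1, 2, 3, 6, 19, 20, 21, 31, 34, 35]:

lo=0, hi=9, mid=4, arr[mid]=19 -> 19 > 2, search left half
lo=0, hi=3, mid=1, arr[mid]=2 -> Found target at index 1!

Binary search finds 2 at index 1 after 2 comparisons. The search repeatedly halves the search space by comparing with the middle element.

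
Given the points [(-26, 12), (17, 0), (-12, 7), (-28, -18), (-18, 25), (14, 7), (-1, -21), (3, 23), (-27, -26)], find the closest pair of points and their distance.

Computing all pairwise distances among 9 points:

d((-26, 12), (17, 0)) = 44.643
d((-26, 12), (-12, 7)) = 14.8661
d((-26, 12), (-28, -18)) = 30.0666
d((-26, 12), (-18, 25)) = 15.2643
d((-26, 12), (14, 7)) = 40.3113
d((-26, 12), (-1, -21)) = 41.4005
d((-26, 12), (3, 23)) = 31.0161
d((-26, 12), (-27, -26)) = 38.0132
d((17, 0), (-12, 7)) = 29.8329
d((17, 0), (-28, -18)) = 48.4665
d((17, 0), (-18, 25)) = 43.0116
d((17, 0), (14, 7)) = 7.6158 <-- minimum
d((17, 0), (-1, -21)) = 27.6586
d((17, 0), (3, 23)) = 26.9258
d((17, 0), (-27, -26)) = 51.1077
d((-12, 7), (-28, -18)) = 29.6816
d((-12, 7), (-18, 25)) = 18.9737
d((-12, 7), (14, 7)) = 26.0
d((-12, 7), (-1, -21)) = 30.0832
d((-12, 7), (3, 23)) = 21.9317
d((-12, 7), (-27, -26)) = 36.2491
d((-28, -18), (-18, 25)) = 44.1475
d((-28, -18), (14, 7)) = 48.8774
d((-28, -18), (-1, -21)) = 27.1662
d((-28, -18), (3, 23)) = 51.4004
d((-28, -18), (-27, -26)) = 8.0623
d((-18, 25), (14, 7)) = 36.7151
d((-18, 25), (-1, -21)) = 49.0408
d((-18, 25), (3, 23)) = 21.095
d((-18, 25), (-27, -26)) = 51.788
d((14, 7), (-1, -21)) = 31.7648
d((14, 7), (3, 23)) = 19.4165
d((14, 7), (-27, -26)) = 52.6308
d((-1, -21), (3, 23)) = 44.1814
d((-1, -21), (-27, -26)) = 26.4764
d((3, 23), (-27, -26)) = 57.4543

Closest pair: (17, 0) and (14, 7) with distance 7.6158

The closest pair is (17, 0) and (14, 7) with Euclidean distance 7.6158. For 9 points, brute-force pairwise comparison is shown above. For large n, the divide-and-conquer algorithm (sort by x, recurse on halves, check the dividing strip) achieves O(n log n).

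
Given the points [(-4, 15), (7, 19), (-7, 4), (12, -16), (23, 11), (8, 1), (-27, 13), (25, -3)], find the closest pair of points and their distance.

Computing all pairwise distances among 8 points:

d((-4, 15), (7, 19)) = 11.7047
d((-4, 15), (-7, 4)) = 11.4018 <-- minimum
d((-4, 15), (12, -16)) = 34.8855
d((-4, 15), (23, 11)) = 27.2947
d((-4, 15), (8, 1)) = 18.4391
d((-4, 15), (-27, 13)) = 23.0868
d((-4, 15), (25, -3)) = 34.1321
d((7, 19), (-7, 4)) = 20.5183
d((7, 19), (12, -16)) = 35.3553
d((7, 19), (23, 11)) = 17.8885
d((7, 19), (8, 1)) = 18.0278
d((7, 19), (-27, 13)) = 34.5254
d((7, 19), (25, -3)) = 28.4253
d((-7, 4), (12, -16)) = 27.5862
d((-7, 4), (23, 11)) = 30.8058
d((-7, 4), (8, 1)) = 15.2971
d((-7, 4), (-27, 13)) = 21.9317
d((-7, 4), (25, -3)) = 32.7567
d((12, -16), (23, 11)) = 29.1548
d((12, -16), (8, 1)) = 17.4642
d((12, -16), (-27, 13)) = 48.6004
d((12, -16), (25, -3)) = 18.3848
d((23, 11), (8, 1)) = 18.0278
d((23, 11), (-27, 13)) = 50.04
d((23, 11), (25, -3)) = 14.1421
d((8, 1), (-27, 13)) = 37.0
d((8, 1), (25, -3)) = 17.4642
d((-27, 13), (25, -3)) = 54.4059

Closest pair: (-4, 15) and (-7, 4) with distance 11.4018

The closest pair is (-4, 15) and (-7, 4) with Euclidean distance 11.4018. For 8 points, brute-force pairwise comparison is shown above. For large n, the divide-and-conquer algorithm (sort by x, recurse on halves, check the dividing strip) achieves O(n log n).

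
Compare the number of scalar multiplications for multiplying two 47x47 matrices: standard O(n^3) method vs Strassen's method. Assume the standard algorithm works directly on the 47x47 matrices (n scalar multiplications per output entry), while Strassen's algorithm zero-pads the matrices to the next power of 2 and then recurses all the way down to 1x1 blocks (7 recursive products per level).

Matrix multiplication for 47x47 matrices:

Strassen's algorithm requires power-of-2 dimensions. Pad 47x47 to 64x64 (next power of 2).

Standard algorithm: 47^3 = 103823 multiplications
Strassen's algorithm: 7^(log2(64)) = 7^6 = 117649 multiplications
Difference: 103823 - 117649 = -13826 (Strassen uses MORE here due to padding overhead — for small or just-over-power-of-2 n, padding can outweigh the per-level savings)

Standard: 103823 multiplications (47^3). Strassen: 117649 multiplications (7^6, after padding to 64x64). Strassen reduces 8 recursive multiplications to 7 at each level.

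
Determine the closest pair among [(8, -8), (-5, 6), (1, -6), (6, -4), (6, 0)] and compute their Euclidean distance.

Computing all pairwise distances among 5 points:

d((8, -8), (-5, 6)) = 19.105
d((8, -8), (1, -6)) = 7.2801
d((8, -8), (6, -4)) = 4.4721
d((8, -8), (6, 0)) = 8.2462
d((-5, 6), (1, -6)) = 13.4164
d((-5, 6), (6, -4)) = 14.8661
d((-5, 6), (6, 0)) = 12.53
d((1, -6), (6, -4)) = 5.3852
d((1, -6), (6, 0)) = 7.8102
d((6, -4), (6, 0)) = 4.0 <-- minimum

Closest pair: (6, -4) and (6, 0) with distance 4.0

The closest pair is (6, -4) and (6, 0) with Euclidean distance 4.0. For 5 points, brute-force pairwise comparison is shown above. For large n, the divide-and-conquer algorithm (sort by x, recurse on halves, check the dividing strip) achieves O(n log n).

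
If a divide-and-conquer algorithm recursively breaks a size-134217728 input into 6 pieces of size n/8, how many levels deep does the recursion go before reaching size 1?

For divide and conquer with division factor 8:

Problem sizes at each level:
Level 0: 134217728
Level 1: 16777216
Level 2: 2097152
Level 3: 262144
Level 4: 32768
Level 5: 4096
Level 6: 512
Level 7: 64
Level 8: 8
Level 9: 1

The root is level 0 and the size-1 base case is level 9 (the tree spans levels 0 through 9, i.e. 10 levels counting the root), so the depth is the number of divisions: log_8(134217728) = 9

The recursion tree depth is log_8(134217728) = 9. At each level, the problem size is divided by 8, so it takes 9 divisions to reduce to a base case of size 1. The algorithm makes 6 recursive calls at each level.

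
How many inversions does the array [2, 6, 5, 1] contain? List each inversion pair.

Finding inversions in [2, 6, 5, 1]:

(0, 3): arr[0]=2 > arr[3]=1
(1, 2): arr[1]=6 > arr[2]=5
(1, 3): arr[1]=6 > arr[3]=1
(2, 3): arr[2]=5 > arr[3]=1

Total inversions: 4

The array has 4 inversion(s): (0,3), (1,2), (1,3), (2,3). Each pair (i,j) satisfies i < j and arr[i] > arr[j].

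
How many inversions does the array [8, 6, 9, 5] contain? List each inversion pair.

Finding inversions in [8, 6, 9, 5]:

(0, 1): arr[0]=8 > arr[1]=6
(0, 3): arr[0]=8 > arr[3]=5
(1, 3): arr[1]=6 > arr[3]=5
(2, 3): arr[2]=9 > arr[3]=5

Total inversions: 4

The array has 4 inversion(s): (0,1), (0,3), (1,3), (2,3). Each pair (i,j) satisfies i < j and arr[i] > arr[j].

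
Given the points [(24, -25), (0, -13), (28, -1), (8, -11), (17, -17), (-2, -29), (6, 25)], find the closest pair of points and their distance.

Computing all pairwise distances among 7 points:

d((24, -25), (0, -13)) = 26.8328
d((24, -25), (28, -1)) = 24.3311
d((24, -25), (8, -11)) = 21.2603
d((24, -25), (17, -17)) = 10.6301
d((24, -25), (-2, -29)) = 26.3059
d((24, -25), (6, 25)) = 53.1413
d((0, -13), (28, -1)) = 30.4631
d((0, -13), (8, -11)) = 8.2462 <-- minimum
d((0, -13), (17, -17)) = 17.4642
d((0, -13), (-2, -29)) = 16.1245
d((0, -13), (6, 25)) = 38.4708
d((28, -1), (8, -11)) = 22.3607
d((28, -1), (17, -17)) = 19.4165
d((28, -1), (-2, -29)) = 41.0366
d((28, -1), (6, 25)) = 34.0588
d((8, -11), (17, -17)) = 10.8167
d((8, -11), (-2, -29)) = 20.5913
d((8, -11), (6, 25)) = 36.0555
d((17, -17), (-2, -29)) = 22.4722
d((17, -17), (6, 25)) = 43.4166
d((-2, -29), (6, 25)) = 54.5894

Closest pair: (0, -13) and (8, -11) with distance 8.2462

The closest pair is (0, -13) and (8, -11) with Euclidean distance 8.2462. For 7 points, brute-force pairwise comparison is shown above. For large n, the divide-and-conquer algorithm (sort by x, recurse on halves, check the dividing strip) achieves O(n log n).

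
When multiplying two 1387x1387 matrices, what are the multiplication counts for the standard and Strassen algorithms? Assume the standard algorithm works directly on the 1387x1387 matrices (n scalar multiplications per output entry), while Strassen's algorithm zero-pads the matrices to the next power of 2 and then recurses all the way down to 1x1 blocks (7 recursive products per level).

Matrix multiplication for 1387x1387 matrices:

Strassen's algorithm requires power-of-2 dimensions. Pad 1387x1387 to 2048x2048 (next power of 2).

Standard algorithm: 1387^3 = 2668267603 multiplications
Strassen's algorithm: 7^(log2(2048)) = 7^11 = 1977326743 multiplications
Savings: 2668267603 - 1977326743 = 690940860 multiplications

Standard: 2668267603 multiplications (1387^3). Strassen: 1977326743 multiplications (7^11, after padding to 2048x2048). Strassen reduces 8 recursive multiplications to 7 at each level.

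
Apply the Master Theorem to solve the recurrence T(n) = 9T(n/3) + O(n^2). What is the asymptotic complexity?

Master Theorem for T(n) = 9T(n/3) + O(n^2):

a = 9, b = 3, c = 2
log_b(a) = log_3(9) = 2.0000

Case 2: c = 2 = log_3(9) = 2.0000
T(n) = O(n^2 log n) = O(n^2 log n)

For T(n) = 9T(n/3) + O(n^2): log_3(9) = 2.0000. This is Case 2 of the Master Theorem (c = log_b(a), equal work at all levels), giving O(n^2 log n).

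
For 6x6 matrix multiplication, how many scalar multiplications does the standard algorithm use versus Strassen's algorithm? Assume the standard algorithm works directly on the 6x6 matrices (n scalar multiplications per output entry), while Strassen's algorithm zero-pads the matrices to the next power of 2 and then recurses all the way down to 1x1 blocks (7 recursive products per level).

Matrix multiplication for 6x6 matrices:

Strassen's algorithm requires power-of-2 dimensions. Pad 6x6 to 8x8 (next power of 2).

Standard algorithm: 6^3 = 216 multiplications
Strassen's algorithm: 7^(log2(8)) = 7^3 = 343 multiplications
Difference: 216 - 343 = -127 (Strassen uses MORE here due to padding overhead — for small or just-over-power-of-2 n, padding can outweigh the per-level savings)

Standard: 216 multiplications (6^3). Strassen: 343 multiplications (7^3, after padding to 8x8). Strassen reduces 8 recursive multiplications to 7 at each level.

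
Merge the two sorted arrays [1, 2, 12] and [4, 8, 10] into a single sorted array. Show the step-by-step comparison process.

Merging process:

Compare 1 vs 4: take 1 from left. Merged: [1]
Compare 2 vs 4: take 2 from left. Merged: [1, 2]
Compare 12 vs 4: take 4 from right. Merged: [1, 2, 4]
Compare 12 vs 8: take 8 from right. Merged: [1, 2, 4, 8]
Compare 12 vs 10: take 10 from right. Merged: [1, 2, 4, 8, 10]
Append remaining from left: [12]. Merged: [1, 2, 4, 8, 10, 12]

Final merged array: [1, 2, 4, 8, 10, 12]
Total comparisons: 5

The merged array is [1, 2, 4, 8, 10, 12], requiring 5 comparisons. The merge step runs in O(n) time where n is the total number of elements.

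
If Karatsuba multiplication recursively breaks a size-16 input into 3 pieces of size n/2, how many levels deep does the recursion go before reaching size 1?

For divide and conquer with division factor 2:

Problem sizes at each level:
Level 0: 16
Level 1: 8
Level 2: 4
Level 3: 2
Level 4: 1

The root is level 0 and the size-1 base case is level 4 (the tree spans levels 0 through 4, i.e. 5 levels counting the root), so the depth is the number of divisions: log_2(16) = 4

The recursion tree depth is log_2(16) = 4. At each level, the problem size is divided by 2, so it takes 4 divisions to reduce to a base case of size 1. The algorithm makes 3 recursive calls at each level.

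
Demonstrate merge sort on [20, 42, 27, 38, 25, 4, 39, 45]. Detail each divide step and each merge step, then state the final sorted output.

Merge sort trace:

Split: [20, 42, 27, 38, 25, 4, 39, 45] -> [20, 42, 27, 38] and [25, 4, 39, 45]
  Split: [20, 42, 27, 38] -> [20, 42] and [27, 38]
    Split: [20, 42] -> [20] and [42]
    Merge: [20] + [42] -> [20, 42]
    Split: [27, 38] -> [27] and [38]
    Merge: [27] + [38] -> [27, 38]
  Merge: [20, 42] + [27, 38] -> [20, 27, 38, 42]
  Split: [25, 4, 39, 45] -> [25, 4] and [39, 45]
    Split: [25, 4] -> [25] and [4]
    Merge: [25] + [4] -> [4, 25]
    Split: [39, 45] -> [39] and [45]
    Merge: [39] + [45] -> [39, 45]
  Merge: [4, 25] + [39, 45] -> [4, 25, 39, 45]
Merge: [20, 27, 38, 42] + [4, 25, 39, 45] -> [4, 20, 25, 27, 38, 39, 42, 45]

Final sorted array: [4, 20, 25, 27, 38, 39, 42, 45]

The merge sort proceeds by recursively splitting the array and merging sorted halves.
After all merges, the sorted array is [4, 20, 25, 27, 38, 39, 42, 45].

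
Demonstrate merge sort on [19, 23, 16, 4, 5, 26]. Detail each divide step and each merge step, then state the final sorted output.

Merge sort trace:

Split: [19, 23, 16, 4, 5, 26] -> [19, 23, 16] and [4, 5, 26]
  Split: [19, 23, 16] -> [19] and [23, 16]
    Split: [23, 16] -> [23] and [16]
    Merge: [23] + [16] -> [16, 23]
  Merge: [19] + [16, 23] -> [16, 19, 23]
  Split: [4, 5, 26] -> [4] and [5, 26]
    Split: [5, 26] -> [5] and [26]
    Merge: [5] + [26] -> [5, 26]
  Merge: [4] + [5, 26] -> [4, 5, 26]
Merge: [16, 19, 23] + [4, 5, 26] -> [4, 5, 16, 19, 23, 26]

Final sorted array: [4, 5, 16, 19, 23, 26]

The merge sort proceeds by recursively splitting the array and merging sorted halves.
After all merges, the sorted array is [4, 5, 16, 19, 23, 26].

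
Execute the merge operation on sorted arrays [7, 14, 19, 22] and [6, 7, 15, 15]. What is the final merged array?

Merging process:

Compare 7 vs 6: take 6 from right. Merged: [6]
Compare 7 vs 7: take 7 from left. Merged: [6, 7]
Compare 14 vs 7: take 7 from right. Merged: [6, 7, 7]
Compare 14 vs 15: take 14 from left. Merged: [6, 7, 7, 14]
Compare 19 vs 15: take 15 from right. Merged: [6, 7, 7, 14, 15]
Compare 19 vs 15: take 15 from right. Merged: [6, 7, 7, 14, 15, 15]
Append remaining from left: [19, 22]. Merged: [6, 7, 7, 14, 15, 15, 19, 22]

Final merged array: [6, 7, 7, 14, 15, 15, 19, 22]
Total comparisons: 6

The merged array is [6, 7, 7, 14, 15, 15, 19, 22], requiring 6 comparisons. The merge step runs in O(n) time where n is the total number of elements.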